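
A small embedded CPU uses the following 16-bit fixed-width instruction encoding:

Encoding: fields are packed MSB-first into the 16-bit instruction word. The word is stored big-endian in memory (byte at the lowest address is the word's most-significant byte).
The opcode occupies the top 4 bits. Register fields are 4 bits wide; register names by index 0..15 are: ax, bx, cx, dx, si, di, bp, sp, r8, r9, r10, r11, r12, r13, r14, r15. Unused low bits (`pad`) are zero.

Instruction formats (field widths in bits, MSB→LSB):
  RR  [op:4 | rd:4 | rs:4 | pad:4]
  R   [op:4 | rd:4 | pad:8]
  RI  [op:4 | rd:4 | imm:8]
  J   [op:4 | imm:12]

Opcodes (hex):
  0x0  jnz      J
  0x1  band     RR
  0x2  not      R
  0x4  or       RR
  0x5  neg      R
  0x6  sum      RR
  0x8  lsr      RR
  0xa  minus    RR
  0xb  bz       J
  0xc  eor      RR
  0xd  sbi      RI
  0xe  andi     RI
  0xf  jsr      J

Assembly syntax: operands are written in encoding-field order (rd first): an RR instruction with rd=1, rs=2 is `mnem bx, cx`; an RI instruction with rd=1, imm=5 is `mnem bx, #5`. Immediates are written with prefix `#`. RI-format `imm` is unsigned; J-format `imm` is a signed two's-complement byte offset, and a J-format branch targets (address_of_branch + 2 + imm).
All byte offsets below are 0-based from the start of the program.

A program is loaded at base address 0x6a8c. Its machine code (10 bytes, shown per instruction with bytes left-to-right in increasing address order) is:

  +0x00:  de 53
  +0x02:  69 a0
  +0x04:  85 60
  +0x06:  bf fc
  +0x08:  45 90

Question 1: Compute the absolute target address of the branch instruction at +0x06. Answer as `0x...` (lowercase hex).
0x6a90

[06] bf fc → 0xbffc
  top 4b → 0xb → bz [J]
  [11:0] imm=4092 (s12→-4) = #-4
  target = base 0x6a8c + off 0x06 + 2 + imm -4 = 0x6a90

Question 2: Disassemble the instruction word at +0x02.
sum r9, r10

[02] 69 a0 → 0x69a0
  opcode bits[15:12]=0x6: sum/RR
  rd: (w>>8)&0xf=0x9 → r9
  rs: (w>>4)&0xf=0xa → r10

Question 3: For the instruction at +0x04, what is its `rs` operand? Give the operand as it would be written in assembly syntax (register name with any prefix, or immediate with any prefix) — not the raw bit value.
bp

off 0x04: read 85 60 as big → 0x8560
  op=0x8560>>12=0x8 ⇒ lsr (RR)
  [11:8] rd=5 = di
  [7:4] rs=6 = bp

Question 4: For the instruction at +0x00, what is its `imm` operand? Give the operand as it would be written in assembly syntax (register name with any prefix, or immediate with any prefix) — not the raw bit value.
#83

@+00  big-endian(de 53) = 0xde53
  op=0xde53>>12=0xd ⇒ sbi (RI)
  rd@[11:8]=0xe ⇒ r14
  imm@[7:0]=0x53 ⇒ #83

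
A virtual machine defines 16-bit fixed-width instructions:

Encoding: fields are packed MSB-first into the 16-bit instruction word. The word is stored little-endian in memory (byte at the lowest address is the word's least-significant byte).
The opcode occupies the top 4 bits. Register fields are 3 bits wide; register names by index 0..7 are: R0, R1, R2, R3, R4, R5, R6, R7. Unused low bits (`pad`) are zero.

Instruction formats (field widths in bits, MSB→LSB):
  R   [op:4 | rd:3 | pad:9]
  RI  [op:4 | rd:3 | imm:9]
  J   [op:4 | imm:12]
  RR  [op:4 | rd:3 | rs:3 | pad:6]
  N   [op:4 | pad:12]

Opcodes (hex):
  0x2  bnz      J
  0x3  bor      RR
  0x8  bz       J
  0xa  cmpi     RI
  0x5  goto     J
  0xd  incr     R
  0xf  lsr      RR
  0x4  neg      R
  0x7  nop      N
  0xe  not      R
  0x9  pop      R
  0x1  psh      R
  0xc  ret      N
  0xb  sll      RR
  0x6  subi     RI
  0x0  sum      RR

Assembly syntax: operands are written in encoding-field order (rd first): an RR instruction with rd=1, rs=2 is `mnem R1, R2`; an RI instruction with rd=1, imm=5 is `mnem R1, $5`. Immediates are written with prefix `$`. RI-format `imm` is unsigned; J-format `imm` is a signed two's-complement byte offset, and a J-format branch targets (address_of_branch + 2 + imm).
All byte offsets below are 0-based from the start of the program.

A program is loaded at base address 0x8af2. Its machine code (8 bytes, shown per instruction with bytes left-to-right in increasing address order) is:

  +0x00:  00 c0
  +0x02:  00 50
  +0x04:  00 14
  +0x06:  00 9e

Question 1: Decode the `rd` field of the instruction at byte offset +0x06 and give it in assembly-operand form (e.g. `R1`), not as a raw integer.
+0x06: 00 9e ⇒ word 0x9e00 (little)
  top 4b → 0x9 → pop [R]
  [11:9] rd=7 = R7

R7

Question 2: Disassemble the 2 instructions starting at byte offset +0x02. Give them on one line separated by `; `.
goto $0; psh R2

+0x02: 00 50 ⇒ word 0x5000 (little)
  op=0x5000>>12=0x5 ⇒ goto (J)
  imm@[11:0]=0x0 ⇒ $0
+0x04: 00 14 ⇒ word 0x1400 (little)
  op=0x1400>>12=0x1 ⇒ psh (R)
  rd@[11:9]=0x2 ⇒ R2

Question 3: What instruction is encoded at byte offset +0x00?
ret

[00] 00 c0 → 0xc000
  op=0xc000>>12=0xc ⇒ ret (N)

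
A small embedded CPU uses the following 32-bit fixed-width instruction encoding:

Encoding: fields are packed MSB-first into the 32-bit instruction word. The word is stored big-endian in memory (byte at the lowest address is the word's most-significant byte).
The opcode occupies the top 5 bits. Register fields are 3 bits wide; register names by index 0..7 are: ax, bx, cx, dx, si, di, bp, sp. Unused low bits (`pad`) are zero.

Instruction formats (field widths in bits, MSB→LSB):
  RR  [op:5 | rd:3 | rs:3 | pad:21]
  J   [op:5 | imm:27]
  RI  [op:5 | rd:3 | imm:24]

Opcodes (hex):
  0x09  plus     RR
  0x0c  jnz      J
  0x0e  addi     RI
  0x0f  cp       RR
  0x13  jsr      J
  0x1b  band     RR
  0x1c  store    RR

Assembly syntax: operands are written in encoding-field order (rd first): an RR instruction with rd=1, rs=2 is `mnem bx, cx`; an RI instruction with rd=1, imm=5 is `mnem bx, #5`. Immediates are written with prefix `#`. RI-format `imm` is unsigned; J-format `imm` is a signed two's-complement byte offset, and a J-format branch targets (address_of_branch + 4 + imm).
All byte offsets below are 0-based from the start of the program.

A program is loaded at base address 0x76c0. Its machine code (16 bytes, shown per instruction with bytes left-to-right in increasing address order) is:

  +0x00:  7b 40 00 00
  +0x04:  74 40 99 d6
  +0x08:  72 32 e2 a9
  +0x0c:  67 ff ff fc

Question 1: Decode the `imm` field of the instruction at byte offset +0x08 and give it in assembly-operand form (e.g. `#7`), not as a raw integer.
#3334825

off 0x08: read 72 32 e2 a9 as big → 0x7232e2a9
  op=0x7232e2a9>>27=0xe ⇒ addi (RI)
  [26:24] rd=2 = cx
  [23:0] imm=3334825 = #3334825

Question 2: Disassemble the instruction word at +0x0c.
[0c] 67 ff ff fc → 0x67fffffc
  op=0x67fffffc>>27=0xc ⇒ jnz (J)
  [26:0] imm=134217724 (s27→-4) = #-4

jnz #-4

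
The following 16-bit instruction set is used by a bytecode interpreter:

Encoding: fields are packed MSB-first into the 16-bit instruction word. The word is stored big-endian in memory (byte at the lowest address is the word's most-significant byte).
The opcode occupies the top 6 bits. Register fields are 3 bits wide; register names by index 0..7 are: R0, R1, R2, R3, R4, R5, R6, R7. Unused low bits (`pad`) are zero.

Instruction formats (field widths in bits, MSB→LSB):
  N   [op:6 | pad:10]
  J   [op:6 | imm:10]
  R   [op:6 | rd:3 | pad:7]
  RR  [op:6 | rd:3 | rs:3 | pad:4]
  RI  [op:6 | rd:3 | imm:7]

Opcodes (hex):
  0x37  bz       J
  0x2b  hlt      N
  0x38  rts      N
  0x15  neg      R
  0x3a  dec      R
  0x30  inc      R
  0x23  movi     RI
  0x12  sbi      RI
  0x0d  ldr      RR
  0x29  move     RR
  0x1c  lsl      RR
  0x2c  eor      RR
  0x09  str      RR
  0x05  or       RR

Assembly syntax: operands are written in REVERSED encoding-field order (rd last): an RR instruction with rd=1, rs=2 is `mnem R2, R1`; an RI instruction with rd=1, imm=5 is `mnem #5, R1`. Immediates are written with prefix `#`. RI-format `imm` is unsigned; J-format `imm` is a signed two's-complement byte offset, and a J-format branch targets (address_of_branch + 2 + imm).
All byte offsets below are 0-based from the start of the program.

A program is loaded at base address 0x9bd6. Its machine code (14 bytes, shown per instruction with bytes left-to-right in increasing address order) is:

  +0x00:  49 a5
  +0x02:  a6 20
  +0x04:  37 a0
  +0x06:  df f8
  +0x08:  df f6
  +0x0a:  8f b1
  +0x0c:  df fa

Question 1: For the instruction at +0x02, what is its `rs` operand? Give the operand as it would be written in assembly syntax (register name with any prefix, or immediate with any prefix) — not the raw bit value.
[02] a6 20 → 0xa620
  op=0xa620>>10=0x29 ⇒ move (RR)
  [9:7] rd=4 = R4
  [6:4] rs=2 = R2

R2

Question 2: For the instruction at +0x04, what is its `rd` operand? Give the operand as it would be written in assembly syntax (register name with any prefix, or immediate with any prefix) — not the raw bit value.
R7

@+04  big-endian(37 a0) = 0x37a0
  opcode bits[15:10]=0xd: ldr/RR
  rd@[9:7]=0x7 ⇒ R7
  rs@[6:4]=0x2 ⇒ R2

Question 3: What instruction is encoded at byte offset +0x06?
+0x06: df f8 ⇒ word 0xdff8 (big)
  top 6b → 0x37 → bz [J]
  imm@[9:0]=0x3f8 (s10→-8) ⇒ #-8

bz #-8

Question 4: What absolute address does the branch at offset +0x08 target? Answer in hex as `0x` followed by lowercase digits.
0x9bd6

@+08  big-endian(df f6) = 0xdff6
  op=0xdff6>>10=0x37 ⇒ bz (J)
  [9:0] imm=1014 (s10→-10) = #-10
  target = base 0x9bd6 + off 0x08 + 2 + imm -10 = 0x9bd6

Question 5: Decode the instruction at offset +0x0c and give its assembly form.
bz #-6

@+0c  big-endian(df fa) = 0xdffa
  op=0xdffa>>10=0x37 ⇒ bz (J)
  [9:0] imm=1018 (s10→-6) = #-6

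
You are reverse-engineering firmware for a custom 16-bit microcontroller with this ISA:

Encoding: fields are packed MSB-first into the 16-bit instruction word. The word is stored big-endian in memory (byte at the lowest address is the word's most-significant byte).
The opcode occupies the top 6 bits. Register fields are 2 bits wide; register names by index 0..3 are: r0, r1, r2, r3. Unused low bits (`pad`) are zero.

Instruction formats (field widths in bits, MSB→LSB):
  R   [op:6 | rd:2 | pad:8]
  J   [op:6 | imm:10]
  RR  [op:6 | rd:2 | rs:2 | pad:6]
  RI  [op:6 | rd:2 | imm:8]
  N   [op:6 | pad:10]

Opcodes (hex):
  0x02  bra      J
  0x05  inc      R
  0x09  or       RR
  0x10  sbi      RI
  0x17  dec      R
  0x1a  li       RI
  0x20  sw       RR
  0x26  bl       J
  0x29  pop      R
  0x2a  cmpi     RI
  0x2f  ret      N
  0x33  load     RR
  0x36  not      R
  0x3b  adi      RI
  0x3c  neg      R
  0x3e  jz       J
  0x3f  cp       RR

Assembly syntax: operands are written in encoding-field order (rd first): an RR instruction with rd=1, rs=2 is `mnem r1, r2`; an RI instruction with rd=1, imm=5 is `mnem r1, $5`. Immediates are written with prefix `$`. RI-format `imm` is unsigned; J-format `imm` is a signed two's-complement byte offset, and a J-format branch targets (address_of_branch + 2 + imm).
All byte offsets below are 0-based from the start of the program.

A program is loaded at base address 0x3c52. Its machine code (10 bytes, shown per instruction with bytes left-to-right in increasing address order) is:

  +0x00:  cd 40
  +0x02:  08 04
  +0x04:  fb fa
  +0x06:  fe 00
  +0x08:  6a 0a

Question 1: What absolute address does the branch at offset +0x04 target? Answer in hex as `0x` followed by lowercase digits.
0x3c52

off 0x04: read fb fa as big → 0xfbfa
  top 6b → 0x3e → jz [J]
  [9:0] imm=1018 (s10→-6) = $-6
  target = base 0x3c52 + off 0x04 + 2 + imm -6 = 0x3c52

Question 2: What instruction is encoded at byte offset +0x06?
[06] fe 00 → 0xfe00
  opcode bits[15:10]=0x3f: cp/RR
  rd@[9:8]=0x2 ⇒ r2
  rs@[7:6]=0x0 ⇒ r0

cp r2, r0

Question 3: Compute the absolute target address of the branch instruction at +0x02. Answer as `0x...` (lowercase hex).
+0x02: 08 04 ⇒ word 0x0804 (big)
  top 6b → 0x2 → bra [J]
  imm@[9:0]=0x4 ⇒ $4
  target = base 0x3c52 + off 0x02 + 2 + imm 4 = 0x3c5a

0x3c5a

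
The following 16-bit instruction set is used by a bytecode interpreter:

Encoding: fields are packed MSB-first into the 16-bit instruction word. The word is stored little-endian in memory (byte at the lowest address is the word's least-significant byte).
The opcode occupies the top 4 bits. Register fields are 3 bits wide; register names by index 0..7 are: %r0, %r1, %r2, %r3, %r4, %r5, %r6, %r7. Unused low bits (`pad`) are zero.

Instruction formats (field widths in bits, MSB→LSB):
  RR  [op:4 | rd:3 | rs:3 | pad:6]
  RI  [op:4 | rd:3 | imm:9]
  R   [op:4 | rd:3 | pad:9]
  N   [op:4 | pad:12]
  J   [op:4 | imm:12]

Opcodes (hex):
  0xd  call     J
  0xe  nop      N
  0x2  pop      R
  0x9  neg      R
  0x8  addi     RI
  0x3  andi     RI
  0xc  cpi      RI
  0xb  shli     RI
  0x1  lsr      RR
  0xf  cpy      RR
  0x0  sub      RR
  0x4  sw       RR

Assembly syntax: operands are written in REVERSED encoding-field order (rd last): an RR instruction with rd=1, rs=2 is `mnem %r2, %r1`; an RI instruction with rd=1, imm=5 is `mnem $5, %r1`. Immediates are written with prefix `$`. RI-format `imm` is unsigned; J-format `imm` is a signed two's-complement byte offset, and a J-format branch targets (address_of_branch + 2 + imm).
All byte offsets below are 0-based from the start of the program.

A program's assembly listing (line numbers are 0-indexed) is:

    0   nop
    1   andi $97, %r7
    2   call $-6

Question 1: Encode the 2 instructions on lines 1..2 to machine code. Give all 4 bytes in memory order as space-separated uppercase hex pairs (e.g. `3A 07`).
1. andi fields op=0x3:4|rd=7:3|imm=97:9 → word 3e61h → 61 3e
2. call fields op=0xd:4|imm=-6:12 → word dffah → fa df

61 3E FA DF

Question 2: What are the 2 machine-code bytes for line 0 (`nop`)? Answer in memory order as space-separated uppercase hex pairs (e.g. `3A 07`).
00 E0

0. nop fields op=0xe:4|pad=0:12 → word e000h → 00 e0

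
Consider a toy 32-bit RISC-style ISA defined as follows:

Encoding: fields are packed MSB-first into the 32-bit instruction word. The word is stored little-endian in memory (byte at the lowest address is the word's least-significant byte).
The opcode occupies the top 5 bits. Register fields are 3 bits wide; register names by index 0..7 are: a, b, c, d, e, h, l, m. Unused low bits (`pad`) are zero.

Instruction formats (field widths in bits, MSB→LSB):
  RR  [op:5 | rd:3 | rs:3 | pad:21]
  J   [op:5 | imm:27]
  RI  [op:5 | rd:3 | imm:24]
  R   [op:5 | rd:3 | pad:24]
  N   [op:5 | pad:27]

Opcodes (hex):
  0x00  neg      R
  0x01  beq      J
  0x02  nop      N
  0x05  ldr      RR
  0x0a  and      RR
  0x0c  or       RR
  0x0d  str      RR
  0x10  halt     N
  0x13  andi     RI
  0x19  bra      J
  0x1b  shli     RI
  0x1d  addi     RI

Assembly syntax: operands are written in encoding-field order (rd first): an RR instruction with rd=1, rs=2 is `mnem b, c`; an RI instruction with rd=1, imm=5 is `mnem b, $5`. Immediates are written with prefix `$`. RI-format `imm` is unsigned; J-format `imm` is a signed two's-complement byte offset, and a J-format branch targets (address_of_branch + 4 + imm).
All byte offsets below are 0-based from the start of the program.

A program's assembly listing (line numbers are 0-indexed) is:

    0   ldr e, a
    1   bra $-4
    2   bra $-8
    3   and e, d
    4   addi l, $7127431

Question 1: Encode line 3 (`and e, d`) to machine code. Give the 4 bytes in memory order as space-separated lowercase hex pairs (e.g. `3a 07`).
00 00 60 54

line 3 (and): pack op=0xa:5|rd=4:3|rs=3:3|pad=0:21 = 0x54600000; little→ 00 00 60 54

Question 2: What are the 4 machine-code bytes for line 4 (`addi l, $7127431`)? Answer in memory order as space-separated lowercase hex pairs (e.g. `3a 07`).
line 4 (addi): pack op=0x1d:5|rd=6:3|imm=7127431:24 = 0xee6cc187; little→ 87 c1 6c ee

87 c1 6c ee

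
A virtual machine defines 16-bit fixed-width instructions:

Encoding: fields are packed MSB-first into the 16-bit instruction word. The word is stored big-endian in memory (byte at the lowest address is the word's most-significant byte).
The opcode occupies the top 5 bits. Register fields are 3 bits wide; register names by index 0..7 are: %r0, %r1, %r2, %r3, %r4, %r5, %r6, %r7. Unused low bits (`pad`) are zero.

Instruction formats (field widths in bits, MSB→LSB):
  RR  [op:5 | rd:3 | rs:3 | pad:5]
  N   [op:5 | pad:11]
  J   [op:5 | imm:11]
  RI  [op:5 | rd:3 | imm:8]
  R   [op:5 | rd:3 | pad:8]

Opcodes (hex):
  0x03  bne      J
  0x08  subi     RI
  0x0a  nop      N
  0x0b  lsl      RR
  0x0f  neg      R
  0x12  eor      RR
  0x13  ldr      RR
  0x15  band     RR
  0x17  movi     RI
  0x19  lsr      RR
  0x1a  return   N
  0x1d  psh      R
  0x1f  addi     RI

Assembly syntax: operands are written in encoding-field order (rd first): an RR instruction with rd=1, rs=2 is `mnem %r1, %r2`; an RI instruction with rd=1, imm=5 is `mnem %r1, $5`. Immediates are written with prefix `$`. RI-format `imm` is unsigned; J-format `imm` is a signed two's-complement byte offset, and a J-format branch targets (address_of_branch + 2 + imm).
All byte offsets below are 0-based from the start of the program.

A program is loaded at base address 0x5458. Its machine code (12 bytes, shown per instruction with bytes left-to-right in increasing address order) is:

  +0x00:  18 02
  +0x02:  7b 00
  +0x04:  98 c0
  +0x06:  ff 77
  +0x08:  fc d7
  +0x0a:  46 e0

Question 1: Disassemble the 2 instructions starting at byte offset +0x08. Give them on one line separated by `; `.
addi %r4, $215; subi %r6, $224

+0x08: fc d7 ⇒ word 0xfcd7 (big)
  opcode bits[15:11]=0x1f: addi/RI
  [10:8] rd=4 = %r4
  [7:0] imm=215 = $215
+0x0a: 46 e0 ⇒ word 0x46e0 (big)
  opcode bits[15:11]=0x8: subi/RI
  [10:8] rd=6 = %r6
  [7:0] imm=224 = $224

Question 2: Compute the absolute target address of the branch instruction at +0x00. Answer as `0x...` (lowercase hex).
0x545c

off 0x00: read 18 02 as big → 0x1802
  op=0x1802>>11=0x3 ⇒ bne (J)
  imm: (w>>0)&0x7ff=0x2 → $2
  target = base 0x5458 + off 0x00 + 2 + imm 2 = 0x545c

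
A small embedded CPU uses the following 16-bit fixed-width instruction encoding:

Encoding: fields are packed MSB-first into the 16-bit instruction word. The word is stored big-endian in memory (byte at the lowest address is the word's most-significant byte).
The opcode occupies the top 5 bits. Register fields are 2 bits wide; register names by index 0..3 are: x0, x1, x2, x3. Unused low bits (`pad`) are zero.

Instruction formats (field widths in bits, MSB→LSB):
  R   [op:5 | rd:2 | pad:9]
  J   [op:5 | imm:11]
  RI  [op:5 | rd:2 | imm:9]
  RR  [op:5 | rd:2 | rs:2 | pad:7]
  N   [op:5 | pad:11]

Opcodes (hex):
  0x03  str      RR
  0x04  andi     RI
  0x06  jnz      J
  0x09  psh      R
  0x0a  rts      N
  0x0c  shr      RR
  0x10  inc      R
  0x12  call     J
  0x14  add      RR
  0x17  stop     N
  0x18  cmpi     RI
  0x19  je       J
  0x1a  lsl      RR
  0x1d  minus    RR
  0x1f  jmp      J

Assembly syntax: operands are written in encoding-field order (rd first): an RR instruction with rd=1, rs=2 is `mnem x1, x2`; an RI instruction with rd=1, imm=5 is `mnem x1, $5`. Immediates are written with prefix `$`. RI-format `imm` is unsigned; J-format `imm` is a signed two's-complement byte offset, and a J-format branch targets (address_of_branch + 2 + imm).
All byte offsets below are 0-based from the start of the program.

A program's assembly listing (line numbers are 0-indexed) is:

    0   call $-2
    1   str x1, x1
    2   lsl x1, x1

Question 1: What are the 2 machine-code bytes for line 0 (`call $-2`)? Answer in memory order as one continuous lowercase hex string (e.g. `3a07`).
97fe

0. call fields op=0x12:5|imm=-2:11 → word 97feh → 97 fe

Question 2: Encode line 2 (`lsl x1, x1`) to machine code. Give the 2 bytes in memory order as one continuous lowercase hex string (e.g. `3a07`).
d280

2. lsl fields op=0x1a:5|rd=1:2|rs=1:2|pad=0:7 → word d280h → d2 80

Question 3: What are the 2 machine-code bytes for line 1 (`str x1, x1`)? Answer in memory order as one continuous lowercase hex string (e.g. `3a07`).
L1: str op=0x3:5|rd=1:2|rs=1:2|pad=0:7 ⇒ 0x1a80 ⇒ big 1a 80

1a80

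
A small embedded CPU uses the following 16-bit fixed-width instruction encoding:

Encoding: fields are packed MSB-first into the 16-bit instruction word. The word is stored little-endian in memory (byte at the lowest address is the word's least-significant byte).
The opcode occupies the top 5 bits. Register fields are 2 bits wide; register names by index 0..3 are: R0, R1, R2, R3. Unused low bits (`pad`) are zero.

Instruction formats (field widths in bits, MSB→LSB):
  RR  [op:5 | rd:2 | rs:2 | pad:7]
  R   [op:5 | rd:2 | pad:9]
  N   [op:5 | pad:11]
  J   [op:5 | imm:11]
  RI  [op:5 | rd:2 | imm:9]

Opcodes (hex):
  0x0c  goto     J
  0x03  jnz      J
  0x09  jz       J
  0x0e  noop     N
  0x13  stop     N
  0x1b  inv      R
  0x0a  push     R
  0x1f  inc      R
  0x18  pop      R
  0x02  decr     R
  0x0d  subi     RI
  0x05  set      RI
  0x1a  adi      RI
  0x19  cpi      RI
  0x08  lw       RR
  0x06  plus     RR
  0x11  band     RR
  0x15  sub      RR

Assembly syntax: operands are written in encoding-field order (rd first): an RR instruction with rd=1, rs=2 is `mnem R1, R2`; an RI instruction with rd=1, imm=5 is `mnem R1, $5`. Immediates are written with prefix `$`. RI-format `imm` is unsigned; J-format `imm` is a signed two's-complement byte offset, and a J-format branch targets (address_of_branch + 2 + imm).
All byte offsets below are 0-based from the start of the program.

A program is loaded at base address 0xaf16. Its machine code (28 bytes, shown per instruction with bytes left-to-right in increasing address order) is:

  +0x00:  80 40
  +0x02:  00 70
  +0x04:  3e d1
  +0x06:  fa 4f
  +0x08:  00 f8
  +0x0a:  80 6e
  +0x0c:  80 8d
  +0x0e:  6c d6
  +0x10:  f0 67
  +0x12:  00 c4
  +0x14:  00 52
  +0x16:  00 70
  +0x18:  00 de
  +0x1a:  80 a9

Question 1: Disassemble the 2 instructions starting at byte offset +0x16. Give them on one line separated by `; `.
@+16  little-endian(00 70) = 0x7000
  opcode bits[15:11]=0xe: noop/N
@+18  little-endian(00 de) = 0xde00
  opcode bits[15:11]=0x1b: inv/R
  rd@[10:9]=0x3 ⇒ R3

noop; inv R3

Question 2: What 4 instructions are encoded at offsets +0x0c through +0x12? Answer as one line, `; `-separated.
[0c] 80 8d → 0x8d80
  op=0x8d80>>11=0x11 ⇒ band (RR)
  rd: (w>>9)&0x3=0x2 → R2
  rs: (w>>7)&0x3=0x3 → R3
[0e] 6c d6 → 0xd66c
  op=0xd66c>>11=0x1a ⇒ adi (RI)
  rd: (w>>9)&0x3=0x3 → R3
  imm: (w>>0)&0x1ff=0x6c → $108
[10] f0 67 → 0x67f0
  op=0x67f0>>11=0xc ⇒ goto (J)
  imm: (w>>0)&0x7ff=0x7f0 (s11→-16) → $-16
[12] 00 c4 → 0xc400
  op=0xc400>>11=0x18 ⇒ pop (R)
  rd: (w>>9)&0x3=0x2 → R2

band R2, R3; adi R3, $108; goto $-16; pop R2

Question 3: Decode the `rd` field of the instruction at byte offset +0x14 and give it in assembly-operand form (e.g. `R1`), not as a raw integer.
R1

@+14  little-endian(00 52) = 0x5200
  top 5b → 0xa → push [R]
  rd@[10:9]=0x1 ⇒ R1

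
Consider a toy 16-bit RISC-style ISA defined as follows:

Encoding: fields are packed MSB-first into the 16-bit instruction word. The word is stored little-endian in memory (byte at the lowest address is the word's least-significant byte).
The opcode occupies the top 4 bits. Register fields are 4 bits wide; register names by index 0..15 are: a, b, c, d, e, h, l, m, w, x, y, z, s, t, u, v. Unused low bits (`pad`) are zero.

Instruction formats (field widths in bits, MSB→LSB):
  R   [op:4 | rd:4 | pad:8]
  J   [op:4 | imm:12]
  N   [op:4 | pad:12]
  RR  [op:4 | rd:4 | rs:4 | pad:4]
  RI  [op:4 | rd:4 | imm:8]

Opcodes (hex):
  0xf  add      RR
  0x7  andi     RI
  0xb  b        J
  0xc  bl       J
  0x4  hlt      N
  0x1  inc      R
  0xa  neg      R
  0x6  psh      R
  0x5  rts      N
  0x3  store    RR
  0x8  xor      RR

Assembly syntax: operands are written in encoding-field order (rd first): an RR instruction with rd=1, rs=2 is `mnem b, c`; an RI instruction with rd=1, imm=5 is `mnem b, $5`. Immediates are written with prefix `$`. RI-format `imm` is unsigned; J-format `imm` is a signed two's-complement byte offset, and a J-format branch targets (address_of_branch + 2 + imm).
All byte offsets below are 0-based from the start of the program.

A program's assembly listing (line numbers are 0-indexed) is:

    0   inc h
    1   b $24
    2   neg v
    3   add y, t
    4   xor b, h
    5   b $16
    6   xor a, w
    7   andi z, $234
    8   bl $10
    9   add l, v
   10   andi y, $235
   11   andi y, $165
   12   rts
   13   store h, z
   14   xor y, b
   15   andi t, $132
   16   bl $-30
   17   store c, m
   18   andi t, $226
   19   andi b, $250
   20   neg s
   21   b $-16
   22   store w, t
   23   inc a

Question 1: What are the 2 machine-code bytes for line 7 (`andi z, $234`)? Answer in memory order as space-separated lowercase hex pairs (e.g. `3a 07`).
line 7 (andi): pack op=0x7:4|rd=11:4|imm=234:8 = 0x7bea; little→ ea 7b

ea 7b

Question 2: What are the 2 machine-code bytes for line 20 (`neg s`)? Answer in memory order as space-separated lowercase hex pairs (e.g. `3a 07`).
00 ac

L20: neg op=0xa:4|rd=12:4|pad=0:8 ⇒ 0xac00 ⇒ little 00 ac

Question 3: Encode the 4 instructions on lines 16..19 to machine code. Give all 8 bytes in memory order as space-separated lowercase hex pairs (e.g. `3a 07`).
16. bl fields op=0xc:4|imm=-30:12 → word cfe2h → e2 cf
17. store fields op=0x3:4|rd=2:4|rs=7:4|pad=0:4 → word 3270h → 70 32
18. andi fields op=0x7:4|rd=13:4|imm=226:8 → word 7de2h → e2 7d
19. andi fields op=0x7:4|rd=1:4|imm=250:8 → word 71fah → fa 71

e2 cf 70 32 e2 7d fa 71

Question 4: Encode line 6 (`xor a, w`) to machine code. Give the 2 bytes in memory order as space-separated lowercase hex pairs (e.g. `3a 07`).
line 6 (xor): pack op=0x8:4|rd=0:4|rs=8:4|pad=0:4 = 0x8080; little→ 80 80

80 80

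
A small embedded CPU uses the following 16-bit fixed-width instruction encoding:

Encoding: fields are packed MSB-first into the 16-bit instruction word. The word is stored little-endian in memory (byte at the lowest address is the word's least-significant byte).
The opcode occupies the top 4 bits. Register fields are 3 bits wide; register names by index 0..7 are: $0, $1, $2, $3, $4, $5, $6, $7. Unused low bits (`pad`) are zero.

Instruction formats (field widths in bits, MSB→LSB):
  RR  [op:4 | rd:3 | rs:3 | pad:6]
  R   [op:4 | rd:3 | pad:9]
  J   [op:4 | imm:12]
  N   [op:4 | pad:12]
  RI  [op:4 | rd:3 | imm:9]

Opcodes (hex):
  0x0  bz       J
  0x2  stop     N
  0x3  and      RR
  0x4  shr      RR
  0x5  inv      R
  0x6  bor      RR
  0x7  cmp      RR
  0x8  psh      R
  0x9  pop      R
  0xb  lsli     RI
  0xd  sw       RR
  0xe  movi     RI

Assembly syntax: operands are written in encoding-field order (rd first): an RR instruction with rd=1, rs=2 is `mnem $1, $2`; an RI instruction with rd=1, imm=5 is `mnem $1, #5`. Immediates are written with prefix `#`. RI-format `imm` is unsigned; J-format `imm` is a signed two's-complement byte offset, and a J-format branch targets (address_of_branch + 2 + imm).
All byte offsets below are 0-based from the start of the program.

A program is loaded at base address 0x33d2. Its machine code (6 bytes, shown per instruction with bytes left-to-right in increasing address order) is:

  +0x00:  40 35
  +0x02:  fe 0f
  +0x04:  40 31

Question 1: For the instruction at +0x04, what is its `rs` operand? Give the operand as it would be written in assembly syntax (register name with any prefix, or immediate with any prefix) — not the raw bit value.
@+04  little-endian(40 31) = 0x3140
  opcode bits[15:12]=0x3: and/RR
  [11:9] rd=0 = $0
  [8:6] rs=5 = $5

$5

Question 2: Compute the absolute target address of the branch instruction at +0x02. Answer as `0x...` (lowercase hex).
+0x02: fe 0f ⇒ word 0x0ffe (little)
  top 4b → 0x0 → bz [J]
  [11:0] imm=4094 (s12→-2) = #-2
  target = base 0x33d2 + off 0x02 + 2 + imm -2 = 0x33d4

0x33d4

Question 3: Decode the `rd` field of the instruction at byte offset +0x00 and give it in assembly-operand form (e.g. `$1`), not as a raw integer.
$2

@+00  little-endian(40 35) = 0x3540
  opcode bits[15:12]=0x3: and/RR
  [11:9] rd=2 = $2
  [8:6] rs=5 = $5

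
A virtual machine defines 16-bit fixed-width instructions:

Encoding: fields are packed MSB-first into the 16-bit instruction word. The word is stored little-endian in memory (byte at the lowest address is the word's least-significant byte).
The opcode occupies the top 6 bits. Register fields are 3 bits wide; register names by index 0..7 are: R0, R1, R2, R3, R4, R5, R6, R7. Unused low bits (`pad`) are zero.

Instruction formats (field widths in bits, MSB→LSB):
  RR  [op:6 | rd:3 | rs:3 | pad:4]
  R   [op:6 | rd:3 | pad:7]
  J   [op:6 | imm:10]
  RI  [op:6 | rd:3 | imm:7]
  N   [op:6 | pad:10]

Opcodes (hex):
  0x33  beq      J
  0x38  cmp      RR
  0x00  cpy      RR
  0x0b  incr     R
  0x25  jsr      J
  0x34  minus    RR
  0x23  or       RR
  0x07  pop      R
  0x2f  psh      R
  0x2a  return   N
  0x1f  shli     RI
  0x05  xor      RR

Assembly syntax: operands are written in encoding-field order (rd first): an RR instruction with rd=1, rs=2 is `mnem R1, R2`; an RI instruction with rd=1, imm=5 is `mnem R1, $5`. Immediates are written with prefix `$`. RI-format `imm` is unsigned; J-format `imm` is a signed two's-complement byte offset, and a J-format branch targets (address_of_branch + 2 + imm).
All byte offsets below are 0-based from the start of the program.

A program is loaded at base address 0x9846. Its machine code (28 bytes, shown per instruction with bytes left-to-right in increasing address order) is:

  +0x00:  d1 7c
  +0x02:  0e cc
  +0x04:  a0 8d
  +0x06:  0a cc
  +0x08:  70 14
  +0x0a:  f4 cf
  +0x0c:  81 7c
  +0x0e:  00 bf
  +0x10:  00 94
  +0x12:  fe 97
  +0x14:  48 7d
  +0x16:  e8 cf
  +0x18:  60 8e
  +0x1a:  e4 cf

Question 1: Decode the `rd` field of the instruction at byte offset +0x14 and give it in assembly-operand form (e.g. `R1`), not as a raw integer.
R2

[14] 48 7d → 0x7d48
  opcode bits[15:10]=0x1f: shli/RI
  rd: (w>>7)&0x7=0x2 → R2
  imm: (w>>0)&0x7f=0x48 → $72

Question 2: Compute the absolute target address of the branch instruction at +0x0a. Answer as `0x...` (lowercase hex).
@+0a  little-endian(f4 cf) = 0xcff4
  op=0xcff4>>10=0x33 ⇒ beq (J)
  imm: (w>>0)&0x3ff=0x3f4 (s10→-12) → $-12
  target = base 0x9846 + off 0x0a + 2 + imm -12 = 0x9846

0x9846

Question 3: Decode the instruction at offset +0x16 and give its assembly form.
@+16  little-endian(e8 cf) = 0xcfe8
  opcode bits[15:10]=0x33: beq/J
  [9:0] imm=1000 (s10→-24) = $-24

beq $-24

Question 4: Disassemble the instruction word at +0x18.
[18] 60 8e → 0x8e60
  opcode bits[15:10]=0x23: or/RR
  [9:7] rd=4 = R4
  [6:4] rs=6 = R6

or R4, R6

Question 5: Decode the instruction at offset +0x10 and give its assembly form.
jsr $0

+0x10: 00 94 ⇒ word 0x9400 (little)
  op=0x9400>>10=0x25 ⇒ jsr (J)
  imm@[9:0]=0x0 ⇒ $0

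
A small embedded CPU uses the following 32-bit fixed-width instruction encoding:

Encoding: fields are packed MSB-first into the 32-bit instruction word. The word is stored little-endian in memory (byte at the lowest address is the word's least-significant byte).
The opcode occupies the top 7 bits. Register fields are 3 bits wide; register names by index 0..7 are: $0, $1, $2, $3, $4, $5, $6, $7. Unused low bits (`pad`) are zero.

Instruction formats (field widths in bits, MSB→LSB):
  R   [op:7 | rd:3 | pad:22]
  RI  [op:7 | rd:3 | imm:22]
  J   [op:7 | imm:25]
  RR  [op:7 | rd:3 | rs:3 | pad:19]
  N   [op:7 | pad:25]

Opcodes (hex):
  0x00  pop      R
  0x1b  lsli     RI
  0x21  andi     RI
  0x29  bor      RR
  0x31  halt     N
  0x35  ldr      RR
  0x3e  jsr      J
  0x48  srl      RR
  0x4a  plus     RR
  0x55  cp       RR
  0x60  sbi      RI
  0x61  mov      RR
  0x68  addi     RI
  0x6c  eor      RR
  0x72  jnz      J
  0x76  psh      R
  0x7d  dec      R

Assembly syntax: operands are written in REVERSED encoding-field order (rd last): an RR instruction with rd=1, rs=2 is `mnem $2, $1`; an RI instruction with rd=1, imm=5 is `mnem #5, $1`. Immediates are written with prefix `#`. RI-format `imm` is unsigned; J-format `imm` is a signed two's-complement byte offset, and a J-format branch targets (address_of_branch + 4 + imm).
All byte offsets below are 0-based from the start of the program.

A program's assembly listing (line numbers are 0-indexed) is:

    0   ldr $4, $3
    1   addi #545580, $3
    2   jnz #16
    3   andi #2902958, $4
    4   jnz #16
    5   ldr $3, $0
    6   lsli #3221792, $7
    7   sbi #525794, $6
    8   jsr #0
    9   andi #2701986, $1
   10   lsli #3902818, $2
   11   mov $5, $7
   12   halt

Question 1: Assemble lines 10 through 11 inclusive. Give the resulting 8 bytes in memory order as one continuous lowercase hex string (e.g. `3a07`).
L10: lsli op=0x1b:7|rd=2:3|imm=3902818:22 ⇒ 0x36bb8d62 ⇒ little 62 8d bb 36
L11: mov op=0x61:7|rd=7:3|rs=5:3|pad=0:19 ⇒ 0xc3e80000 ⇒ little 00 00 e8 c3

628dbb360000e8c3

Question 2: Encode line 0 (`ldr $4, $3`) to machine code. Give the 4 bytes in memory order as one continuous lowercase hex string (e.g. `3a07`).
0. ldr fields op=0x35:7|rd=3:3|rs=4:3|pad=0:19 → word 6ae00000h → 00 00 e0 6a

0000e06a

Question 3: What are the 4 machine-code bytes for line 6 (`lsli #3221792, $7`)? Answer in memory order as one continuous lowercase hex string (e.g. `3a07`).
line 6 (lsli): pack op=0x1b:7|rd=7:3|imm=3221792:22 = 0x37f12920; little→ 20 29 f1 37

2029f137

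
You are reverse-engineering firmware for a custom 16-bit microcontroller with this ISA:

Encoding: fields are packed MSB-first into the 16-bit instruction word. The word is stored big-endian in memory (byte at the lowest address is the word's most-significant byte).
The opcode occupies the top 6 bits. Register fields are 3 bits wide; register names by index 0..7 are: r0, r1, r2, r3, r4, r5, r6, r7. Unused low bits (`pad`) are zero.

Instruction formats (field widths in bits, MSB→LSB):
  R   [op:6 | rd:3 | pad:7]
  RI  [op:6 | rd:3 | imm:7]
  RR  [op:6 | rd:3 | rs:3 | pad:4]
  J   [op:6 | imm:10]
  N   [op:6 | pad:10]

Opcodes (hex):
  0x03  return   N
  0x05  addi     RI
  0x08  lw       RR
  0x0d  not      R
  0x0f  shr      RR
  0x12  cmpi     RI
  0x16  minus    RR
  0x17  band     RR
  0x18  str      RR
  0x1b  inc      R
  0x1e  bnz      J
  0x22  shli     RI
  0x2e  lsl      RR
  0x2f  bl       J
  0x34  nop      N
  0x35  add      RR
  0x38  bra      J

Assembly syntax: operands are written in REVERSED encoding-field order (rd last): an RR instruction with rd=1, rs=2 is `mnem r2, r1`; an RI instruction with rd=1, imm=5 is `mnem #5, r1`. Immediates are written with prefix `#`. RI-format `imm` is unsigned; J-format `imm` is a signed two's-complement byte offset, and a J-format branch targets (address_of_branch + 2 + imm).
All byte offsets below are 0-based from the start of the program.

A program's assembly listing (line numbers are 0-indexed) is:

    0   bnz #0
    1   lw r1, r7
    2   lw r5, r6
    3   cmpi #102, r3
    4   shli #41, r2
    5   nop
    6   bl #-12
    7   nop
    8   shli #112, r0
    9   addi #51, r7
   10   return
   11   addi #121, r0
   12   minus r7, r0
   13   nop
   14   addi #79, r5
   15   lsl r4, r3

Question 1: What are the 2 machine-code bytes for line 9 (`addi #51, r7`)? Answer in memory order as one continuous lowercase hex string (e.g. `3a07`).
line 9 (addi): pack op=0x5:6|rd=7:3|imm=51:7 = 0x17b3; big→ 17 b3

17b3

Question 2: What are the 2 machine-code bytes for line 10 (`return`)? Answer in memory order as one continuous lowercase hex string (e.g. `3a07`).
L10: return op=0x3:6|pad=0:10 ⇒ 0x0c00 ⇒ big 0c 00

0c00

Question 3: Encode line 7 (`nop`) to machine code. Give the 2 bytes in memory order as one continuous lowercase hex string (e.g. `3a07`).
L7: nop op=0x34:6|pad=0:10 ⇒ 0xd000 ⇒ big d0 00

d000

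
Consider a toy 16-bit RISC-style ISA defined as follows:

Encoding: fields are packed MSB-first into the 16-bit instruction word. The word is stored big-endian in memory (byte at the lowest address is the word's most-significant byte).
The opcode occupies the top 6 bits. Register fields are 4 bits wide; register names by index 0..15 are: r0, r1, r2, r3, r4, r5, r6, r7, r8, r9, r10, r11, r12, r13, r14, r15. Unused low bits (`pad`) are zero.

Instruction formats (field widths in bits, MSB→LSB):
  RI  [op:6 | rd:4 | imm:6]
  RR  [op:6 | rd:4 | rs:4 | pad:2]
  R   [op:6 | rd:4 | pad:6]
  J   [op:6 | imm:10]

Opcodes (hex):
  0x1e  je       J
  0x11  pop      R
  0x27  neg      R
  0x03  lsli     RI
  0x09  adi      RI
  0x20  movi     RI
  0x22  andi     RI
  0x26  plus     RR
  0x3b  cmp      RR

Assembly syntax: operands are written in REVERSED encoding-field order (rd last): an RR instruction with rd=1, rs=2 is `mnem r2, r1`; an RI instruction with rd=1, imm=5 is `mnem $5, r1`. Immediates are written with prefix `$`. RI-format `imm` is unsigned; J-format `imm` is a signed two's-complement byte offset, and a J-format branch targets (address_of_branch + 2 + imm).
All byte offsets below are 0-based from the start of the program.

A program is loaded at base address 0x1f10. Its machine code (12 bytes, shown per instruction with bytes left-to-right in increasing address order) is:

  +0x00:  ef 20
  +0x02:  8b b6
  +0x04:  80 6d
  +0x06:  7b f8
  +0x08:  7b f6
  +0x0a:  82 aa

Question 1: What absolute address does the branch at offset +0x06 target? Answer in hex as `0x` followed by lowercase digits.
off 0x06: read 7b f8 as big → 0x7bf8
  op=0x7bf8>>10=0x1e ⇒ je (J)
  imm@[9:0]=0x3f8 (s10→-8) ⇒ $-8
  target = base 0x1f10 + off 0x06 + 2 + imm -8 = 0x1f10

0x1f10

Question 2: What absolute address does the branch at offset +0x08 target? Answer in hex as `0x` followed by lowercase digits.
0x1f10

[08] 7b f6 → 0x7bf6
  op=0x7bf6>>10=0x1e ⇒ je (J)
  imm: (w>>0)&0x3ff=0x3f6 (s10→-10) → $-10
  target = base 0x1f10 + off 0x08 + 2 + imm -10 = 0x1f10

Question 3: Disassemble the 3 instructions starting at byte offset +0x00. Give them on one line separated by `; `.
+0x00: ef 20 ⇒ word 0xef20 (big)
  top 6b → 0x3b → cmp [RR]
  rd: (w>>6)&0xf=0xc → r12
  rs: (w>>2)&0xf=0x8 → r8
+0x02: 8b b6 ⇒ word 0x8bb6 (big)
  top 6b → 0x22 → andi [RI]
  rd: (w>>6)&0xf=0xe → r14
  imm: (w>>0)&0x3f=0x36 → $54
+0x04: 80 6d ⇒ word 0x806d (big)
  top 6b → 0x20 → movi [RI]
  rd: (w>>6)&0xf=0x1 → r1
  imm: (w>>0)&0x3f=0x2d → $45

cmp r8, r12; andi $54, r14; movi $45, r1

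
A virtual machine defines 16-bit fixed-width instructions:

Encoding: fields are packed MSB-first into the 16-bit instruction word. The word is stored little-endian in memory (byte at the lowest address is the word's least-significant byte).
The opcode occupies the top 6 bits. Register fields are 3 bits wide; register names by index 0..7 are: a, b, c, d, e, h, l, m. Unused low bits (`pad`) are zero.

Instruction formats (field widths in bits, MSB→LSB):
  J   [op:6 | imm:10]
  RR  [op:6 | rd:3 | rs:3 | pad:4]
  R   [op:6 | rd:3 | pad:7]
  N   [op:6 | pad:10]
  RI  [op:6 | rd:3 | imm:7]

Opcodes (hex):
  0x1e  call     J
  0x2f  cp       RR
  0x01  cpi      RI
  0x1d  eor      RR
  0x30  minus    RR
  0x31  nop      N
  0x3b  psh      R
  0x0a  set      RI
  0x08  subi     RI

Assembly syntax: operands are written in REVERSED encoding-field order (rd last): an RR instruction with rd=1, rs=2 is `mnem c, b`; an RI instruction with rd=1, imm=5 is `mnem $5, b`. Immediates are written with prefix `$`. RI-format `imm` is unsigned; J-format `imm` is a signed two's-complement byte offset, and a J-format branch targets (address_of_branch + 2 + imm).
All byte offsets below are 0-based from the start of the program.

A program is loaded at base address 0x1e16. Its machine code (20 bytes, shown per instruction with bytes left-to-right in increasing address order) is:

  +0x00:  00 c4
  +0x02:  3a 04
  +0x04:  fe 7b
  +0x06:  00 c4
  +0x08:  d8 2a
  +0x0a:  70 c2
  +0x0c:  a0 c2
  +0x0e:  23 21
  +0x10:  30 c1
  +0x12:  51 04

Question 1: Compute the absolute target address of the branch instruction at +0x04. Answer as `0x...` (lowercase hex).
@+04  little-endian(fe 7b) = 0x7bfe
  op=0x7bfe>>10=0x1e ⇒ call (J)
  imm: (w>>0)&0x3ff=0x3fe (s10→-2) → $-2
  target = base 0x1e16 + off 0x04 + 2 + imm -2 = 0x1e1a

0x1e1a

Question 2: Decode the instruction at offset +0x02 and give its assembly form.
cpi $58, a

+0x02: 3a 04 ⇒ word 0x043a (little)
  op=0x043a>>10=0x1 ⇒ cpi (RI)
  rd@[9:7]=0x0 ⇒ a
  imm@[6:0]=0x3a ⇒ $58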